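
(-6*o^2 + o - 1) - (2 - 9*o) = -6*o^2 + 10*o - 3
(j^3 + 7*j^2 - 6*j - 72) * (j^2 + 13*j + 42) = j^5 + 20*j^4 + 127*j^3 + 144*j^2 - 1188*j - 3024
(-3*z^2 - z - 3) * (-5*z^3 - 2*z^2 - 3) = 15*z^5 + 11*z^4 + 17*z^3 + 15*z^2 + 3*z + 9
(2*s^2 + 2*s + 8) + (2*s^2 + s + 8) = 4*s^2 + 3*s + 16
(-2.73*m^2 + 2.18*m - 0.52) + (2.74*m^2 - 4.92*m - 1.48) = 0.0100000000000002*m^2 - 2.74*m - 2.0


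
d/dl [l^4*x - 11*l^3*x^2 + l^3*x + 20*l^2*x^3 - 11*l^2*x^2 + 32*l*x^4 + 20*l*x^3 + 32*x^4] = x*(4*l^3 - 33*l^2*x + 3*l^2 + 40*l*x^2 - 22*l*x + 32*x^3 + 20*x^2)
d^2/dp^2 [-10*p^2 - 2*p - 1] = -20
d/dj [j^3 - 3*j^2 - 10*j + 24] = 3*j^2 - 6*j - 10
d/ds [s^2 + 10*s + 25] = 2*s + 10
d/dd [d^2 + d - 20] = 2*d + 1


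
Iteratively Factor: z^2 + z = (z + 1)*(z)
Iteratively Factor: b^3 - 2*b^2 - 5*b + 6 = (b - 1)*(b^2 - b - 6) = (b - 3)*(b - 1)*(b + 2)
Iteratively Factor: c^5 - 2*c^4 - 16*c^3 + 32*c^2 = (c - 4)*(c^4 + 2*c^3 - 8*c^2) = (c - 4)*(c + 4)*(c^3 - 2*c^2) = c*(c - 4)*(c + 4)*(c^2 - 2*c) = c*(c - 4)*(c - 2)*(c + 4)*(c)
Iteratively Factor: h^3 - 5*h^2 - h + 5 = (h + 1)*(h^2 - 6*h + 5) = (h - 5)*(h + 1)*(h - 1)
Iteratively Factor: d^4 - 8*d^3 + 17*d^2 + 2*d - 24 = (d - 4)*(d^3 - 4*d^2 + d + 6) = (d - 4)*(d + 1)*(d^2 - 5*d + 6) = (d - 4)*(d - 2)*(d + 1)*(d - 3)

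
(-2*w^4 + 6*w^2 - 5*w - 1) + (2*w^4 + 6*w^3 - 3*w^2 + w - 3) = 6*w^3 + 3*w^2 - 4*w - 4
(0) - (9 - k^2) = k^2 - 9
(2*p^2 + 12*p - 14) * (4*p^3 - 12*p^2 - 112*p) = 8*p^5 + 24*p^4 - 424*p^3 - 1176*p^2 + 1568*p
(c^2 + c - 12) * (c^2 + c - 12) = c^4 + 2*c^3 - 23*c^2 - 24*c + 144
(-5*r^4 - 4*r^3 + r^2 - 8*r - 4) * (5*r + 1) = -25*r^5 - 25*r^4 + r^3 - 39*r^2 - 28*r - 4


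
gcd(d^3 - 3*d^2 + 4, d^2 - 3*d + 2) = d - 2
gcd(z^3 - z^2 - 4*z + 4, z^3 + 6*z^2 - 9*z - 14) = z - 2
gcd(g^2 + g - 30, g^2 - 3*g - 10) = g - 5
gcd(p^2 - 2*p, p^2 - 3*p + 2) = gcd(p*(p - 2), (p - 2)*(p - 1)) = p - 2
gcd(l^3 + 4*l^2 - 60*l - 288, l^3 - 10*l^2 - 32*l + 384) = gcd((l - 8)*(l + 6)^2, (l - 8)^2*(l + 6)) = l^2 - 2*l - 48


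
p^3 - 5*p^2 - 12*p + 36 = (p - 6)*(p - 2)*(p + 3)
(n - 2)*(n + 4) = n^2 + 2*n - 8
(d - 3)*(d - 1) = d^2 - 4*d + 3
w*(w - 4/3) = w^2 - 4*w/3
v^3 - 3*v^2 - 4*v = v*(v - 4)*(v + 1)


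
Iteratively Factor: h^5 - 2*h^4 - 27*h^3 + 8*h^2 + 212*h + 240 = (h + 3)*(h^4 - 5*h^3 - 12*h^2 + 44*h + 80) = (h - 4)*(h + 3)*(h^3 - h^2 - 16*h - 20) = (h - 5)*(h - 4)*(h + 3)*(h^2 + 4*h + 4) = (h - 5)*(h - 4)*(h + 2)*(h + 3)*(h + 2)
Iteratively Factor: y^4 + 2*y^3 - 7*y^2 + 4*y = (y - 1)*(y^3 + 3*y^2 - 4*y) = (y - 1)*(y + 4)*(y^2 - y) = (y - 1)^2*(y + 4)*(y)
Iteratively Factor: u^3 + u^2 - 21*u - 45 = (u - 5)*(u^2 + 6*u + 9) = (u - 5)*(u + 3)*(u + 3)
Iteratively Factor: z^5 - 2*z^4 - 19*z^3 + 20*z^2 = (z)*(z^4 - 2*z^3 - 19*z^2 + 20*z) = z*(z - 1)*(z^3 - z^2 - 20*z) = z^2*(z - 1)*(z^2 - z - 20) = z^2*(z - 1)*(z + 4)*(z - 5)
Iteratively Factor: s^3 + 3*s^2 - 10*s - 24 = (s + 4)*(s^2 - s - 6) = (s + 2)*(s + 4)*(s - 3)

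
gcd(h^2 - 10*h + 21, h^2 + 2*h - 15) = h - 3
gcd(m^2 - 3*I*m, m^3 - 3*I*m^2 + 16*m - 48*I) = m - 3*I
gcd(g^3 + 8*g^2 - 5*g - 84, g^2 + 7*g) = g + 7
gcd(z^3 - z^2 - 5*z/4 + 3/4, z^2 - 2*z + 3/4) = z^2 - 2*z + 3/4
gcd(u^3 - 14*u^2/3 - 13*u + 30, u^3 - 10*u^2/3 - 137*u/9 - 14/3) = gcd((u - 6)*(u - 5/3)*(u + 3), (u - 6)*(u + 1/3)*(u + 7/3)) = u - 6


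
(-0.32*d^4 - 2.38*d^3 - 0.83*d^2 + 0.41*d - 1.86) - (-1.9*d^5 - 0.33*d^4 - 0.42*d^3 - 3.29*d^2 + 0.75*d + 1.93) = 1.9*d^5 + 0.01*d^4 - 1.96*d^3 + 2.46*d^2 - 0.34*d - 3.79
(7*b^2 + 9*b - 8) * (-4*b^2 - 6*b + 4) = -28*b^4 - 78*b^3 + 6*b^2 + 84*b - 32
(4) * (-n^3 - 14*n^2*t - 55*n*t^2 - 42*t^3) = -4*n^3 - 56*n^2*t - 220*n*t^2 - 168*t^3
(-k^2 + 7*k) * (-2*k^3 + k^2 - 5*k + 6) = 2*k^5 - 15*k^4 + 12*k^3 - 41*k^2 + 42*k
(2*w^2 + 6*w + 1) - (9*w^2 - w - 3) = -7*w^2 + 7*w + 4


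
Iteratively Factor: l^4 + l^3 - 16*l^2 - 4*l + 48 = (l - 3)*(l^3 + 4*l^2 - 4*l - 16) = (l - 3)*(l + 4)*(l^2 - 4) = (l - 3)*(l - 2)*(l + 4)*(l + 2)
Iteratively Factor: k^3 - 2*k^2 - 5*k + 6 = (k - 1)*(k^2 - k - 6) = (k - 1)*(k + 2)*(k - 3)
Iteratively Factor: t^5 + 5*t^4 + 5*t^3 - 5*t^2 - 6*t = (t)*(t^4 + 5*t^3 + 5*t^2 - 5*t - 6) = t*(t + 1)*(t^3 + 4*t^2 + t - 6) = t*(t - 1)*(t + 1)*(t^2 + 5*t + 6) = t*(t - 1)*(t + 1)*(t + 2)*(t + 3)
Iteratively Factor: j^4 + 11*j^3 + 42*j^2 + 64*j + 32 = (j + 1)*(j^3 + 10*j^2 + 32*j + 32) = (j + 1)*(j + 4)*(j^2 + 6*j + 8) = (j + 1)*(j + 2)*(j + 4)*(j + 4)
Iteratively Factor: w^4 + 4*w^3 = (w)*(w^3 + 4*w^2) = w^2*(w^2 + 4*w) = w^3*(w + 4)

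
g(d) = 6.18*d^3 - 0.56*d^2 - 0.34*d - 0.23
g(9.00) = 4456.57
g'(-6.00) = 673.82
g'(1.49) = 39.15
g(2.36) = 77.08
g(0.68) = 1.22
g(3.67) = 296.46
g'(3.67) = 245.26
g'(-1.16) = 25.91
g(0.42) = -0.01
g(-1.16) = -10.24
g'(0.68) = 7.47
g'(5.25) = 504.79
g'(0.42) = 2.46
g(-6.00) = -1353.23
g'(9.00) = 1491.32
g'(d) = 18.54*d^2 - 1.12*d - 0.34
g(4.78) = 660.30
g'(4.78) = 417.92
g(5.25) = 876.82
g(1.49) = 18.46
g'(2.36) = 100.28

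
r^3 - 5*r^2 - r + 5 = (r - 5)*(r - 1)*(r + 1)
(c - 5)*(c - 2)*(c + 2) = c^3 - 5*c^2 - 4*c + 20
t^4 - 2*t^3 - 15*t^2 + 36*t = t*(t - 3)^2*(t + 4)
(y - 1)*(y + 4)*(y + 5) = y^3 + 8*y^2 + 11*y - 20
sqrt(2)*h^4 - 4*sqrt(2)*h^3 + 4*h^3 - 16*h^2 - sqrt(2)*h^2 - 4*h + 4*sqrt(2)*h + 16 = (h - 4)*(h - 1)*(h + 2*sqrt(2))*(sqrt(2)*h + sqrt(2))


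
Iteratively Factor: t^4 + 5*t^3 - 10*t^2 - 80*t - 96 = (t + 2)*(t^3 + 3*t^2 - 16*t - 48) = (t + 2)*(t + 3)*(t^2 - 16) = (t - 4)*(t + 2)*(t + 3)*(t + 4)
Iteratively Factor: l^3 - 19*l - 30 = (l + 3)*(l^2 - 3*l - 10) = (l + 2)*(l + 3)*(l - 5)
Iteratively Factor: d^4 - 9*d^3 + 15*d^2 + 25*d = (d - 5)*(d^3 - 4*d^2 - 5*d) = d*(d - 5)*(d^2 - 4*d - 5) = d*(d - 5)*(d + 1)*(d - 5)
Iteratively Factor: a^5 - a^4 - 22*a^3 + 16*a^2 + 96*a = (a - 3)*(a^4 + 2*a^3 - 16*a^2 - 32*a) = (a - 3)*(a + 4)*(a^3 - 2*a^2 - 8*a) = (a - 4)*(a - 3)*(a + 4)*(a^2 + 2*a) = a*(a - 4)*(a - 3)*(a + 4)*(a + 2)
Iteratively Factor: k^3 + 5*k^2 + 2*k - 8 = (k + 4)*(k^2 + k - 2) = (k + 2)*(k + 4)*(k - 1)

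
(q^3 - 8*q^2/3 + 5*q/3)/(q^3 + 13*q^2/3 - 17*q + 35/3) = q/(q + 7)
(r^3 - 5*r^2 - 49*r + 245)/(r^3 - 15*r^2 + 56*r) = (r^2 + 2*r - 35)/(r*(r - 8))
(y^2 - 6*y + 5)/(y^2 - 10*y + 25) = (y - 1)/(y - 5)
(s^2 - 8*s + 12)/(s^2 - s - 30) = (s - 2)/(s + 5)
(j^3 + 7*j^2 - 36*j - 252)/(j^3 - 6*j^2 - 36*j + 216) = (j + 7)/(j - 6)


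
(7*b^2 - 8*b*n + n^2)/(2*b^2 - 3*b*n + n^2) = (7*b - n)/(2*b - n)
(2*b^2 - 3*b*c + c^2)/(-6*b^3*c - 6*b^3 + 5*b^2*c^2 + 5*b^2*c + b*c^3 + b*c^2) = (-2*b + c)/(b*(6*b*c + 6*b + c^2 + c))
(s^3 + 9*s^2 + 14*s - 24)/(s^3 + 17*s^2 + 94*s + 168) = (s - 1)/(s + 7)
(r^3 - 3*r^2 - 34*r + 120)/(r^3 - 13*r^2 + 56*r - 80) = (r + 6)/(r - 4)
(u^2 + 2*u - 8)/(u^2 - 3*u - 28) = (u - 2)/(u - 7)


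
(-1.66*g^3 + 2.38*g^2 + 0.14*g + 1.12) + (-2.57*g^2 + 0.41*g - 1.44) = -1.66*g^3 - 0.19*g^2 + 0.55*g - 0.32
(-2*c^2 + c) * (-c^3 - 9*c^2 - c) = 2*c^5 + 17*c^4 - 7*c^3 - c^2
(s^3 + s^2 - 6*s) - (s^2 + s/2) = s^3 - 13*s/2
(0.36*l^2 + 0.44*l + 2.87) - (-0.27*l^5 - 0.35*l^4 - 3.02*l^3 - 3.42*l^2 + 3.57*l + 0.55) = 0.27*l^5 + 0.35*l^4 + 3.02*l^3 + 3.78*l^2 - 3.13*l + 2.32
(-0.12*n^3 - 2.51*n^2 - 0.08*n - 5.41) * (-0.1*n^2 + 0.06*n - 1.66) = 0.012*n^5 + 0.2438*n^4 + 0.0566*n^3 + 4.7028*n^2 - 0.1918*n + 8.9806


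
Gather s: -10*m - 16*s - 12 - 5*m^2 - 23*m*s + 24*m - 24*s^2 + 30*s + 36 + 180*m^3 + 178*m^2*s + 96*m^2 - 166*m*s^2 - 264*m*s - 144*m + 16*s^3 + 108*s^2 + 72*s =180*m^3 + 91*m^2 - 130*m + 16*s^3 + s^2*(84 - 166*m) + s*(178*m^2 - 287*m + 86) + 24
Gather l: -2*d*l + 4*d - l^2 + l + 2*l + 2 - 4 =4*d - l^2 + l*(3 - 2*d) - 2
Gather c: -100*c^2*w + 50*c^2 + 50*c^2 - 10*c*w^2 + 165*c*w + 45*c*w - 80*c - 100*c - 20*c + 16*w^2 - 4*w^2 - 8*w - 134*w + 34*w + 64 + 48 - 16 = c^2*(100 - 100*w) + c*(-10*w^2 + 210*w - 200) + 12*w^2 - 108*w + 96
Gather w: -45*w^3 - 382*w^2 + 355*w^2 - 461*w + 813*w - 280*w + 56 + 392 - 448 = -45*w^3 - 27*w^2 + 72*w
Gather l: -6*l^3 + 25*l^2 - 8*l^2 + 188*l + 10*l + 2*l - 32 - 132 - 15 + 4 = -6*l^3 + 17*l^2 + 200*l - 175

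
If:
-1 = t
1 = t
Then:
No Solution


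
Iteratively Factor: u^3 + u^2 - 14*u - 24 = (u + 3)*(u^2 - 2*u - 8) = (u + 2)*(u + 3)*(u - 4)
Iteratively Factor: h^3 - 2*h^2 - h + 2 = (h + 1)*(h^2 - 3*h + 2) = (h - 1)*(h + 1)*(h - 2)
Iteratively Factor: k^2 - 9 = (k + 3)*(k - 3)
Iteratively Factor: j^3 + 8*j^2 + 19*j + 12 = (j + 4)*(j^2 + 4*j + 3) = (j + 1)*(j + 4)*(j + 3)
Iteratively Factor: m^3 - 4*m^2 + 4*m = (m - 2)*(m^2 - 2*m) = m*(m - 2)*(m - 2)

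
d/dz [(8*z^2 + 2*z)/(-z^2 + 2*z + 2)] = 2*(9*z^2 + 16*z + 2)/(z^4 - 4*z^3 + 8*z + 4)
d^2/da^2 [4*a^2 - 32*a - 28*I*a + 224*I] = 8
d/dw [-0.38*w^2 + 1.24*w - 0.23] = 1.24 - 0.76*w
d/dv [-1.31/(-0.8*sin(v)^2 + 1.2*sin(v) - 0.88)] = (1.572 - 2.096*sin(v))*cos(v)/(0.8*sin(v)^2 - 1.2*sin(v) + 0.88)^2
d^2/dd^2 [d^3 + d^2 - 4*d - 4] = 6*d + 2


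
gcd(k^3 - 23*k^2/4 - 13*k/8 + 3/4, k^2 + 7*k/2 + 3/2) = k + 1/2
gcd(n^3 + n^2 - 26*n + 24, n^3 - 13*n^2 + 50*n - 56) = n - 4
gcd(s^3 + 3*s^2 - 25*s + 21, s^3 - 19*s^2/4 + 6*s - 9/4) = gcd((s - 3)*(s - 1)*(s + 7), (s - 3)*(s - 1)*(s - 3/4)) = s^2 - 4*s + 3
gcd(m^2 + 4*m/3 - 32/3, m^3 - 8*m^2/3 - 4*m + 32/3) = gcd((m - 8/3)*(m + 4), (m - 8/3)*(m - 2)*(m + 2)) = m - 8/3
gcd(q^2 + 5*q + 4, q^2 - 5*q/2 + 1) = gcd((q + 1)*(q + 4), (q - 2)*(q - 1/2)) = 1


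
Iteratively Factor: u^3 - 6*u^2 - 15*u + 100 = (u + 4)*(u^2 - 10*u + 25) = (u - 5)*(u + 4)*(u - 5)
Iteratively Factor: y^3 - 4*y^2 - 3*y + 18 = (y + 2)*(y^2 - 6*y + 9) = (y - 3)*(y + 2)*(y - 3)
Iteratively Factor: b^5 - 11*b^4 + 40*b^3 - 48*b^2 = (b)*(b^4 - 11*b^3 + 40*b^2 - 48*b) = b^2*(b^3 - 11*b^2 + 40*b - 48) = b^2*(b - 4)*(b^2 - 7*b + 12) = b^2*(b - 4)*(b - 3)*(b - 4)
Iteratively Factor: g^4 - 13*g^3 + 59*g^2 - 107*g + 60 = (g - 4)*(g^3 - 9*g^2 + 23*g - 15) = (g - 5)*(g - 4)*(g^2 - 4*g + 3) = (g - 5)*(g - 4)*(g - 1)*(g - 3)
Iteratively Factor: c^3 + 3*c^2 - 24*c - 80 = (c - 5)*(c^2 + 8*c + 16) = (c - 5)*(c + 4)*(c + 4)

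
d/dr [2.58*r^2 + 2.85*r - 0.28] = 5.16*r + 2.85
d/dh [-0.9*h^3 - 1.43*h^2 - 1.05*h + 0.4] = -2.7*h^2 - 2.86*h - 1.05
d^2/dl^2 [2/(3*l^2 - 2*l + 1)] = 4*(-9*l^2 + 6*l + 4*(3*l - 1)^2 - 3)/(3*l^2 - 2*l + 1)^3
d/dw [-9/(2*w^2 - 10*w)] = 9*(2*w - 5)/(2*w^2*(w - 5)^2)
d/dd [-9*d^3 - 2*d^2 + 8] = d*(-27*d - 4)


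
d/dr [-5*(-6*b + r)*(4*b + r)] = 10*b - 10*r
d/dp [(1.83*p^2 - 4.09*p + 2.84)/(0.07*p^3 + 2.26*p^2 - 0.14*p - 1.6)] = (-0.1281*p^4 + 0.5726*p^3 + 8.3908*p^2 - 18.6928*p + 6.9416)/(0.0049*p^6 + 0.3164*p^5 + 5.088*p^4 - 0.8568*p^3 - 7.2124*p^2 + 0.448*p + 2.56)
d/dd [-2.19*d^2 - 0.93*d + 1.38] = -4.38*d - 0.93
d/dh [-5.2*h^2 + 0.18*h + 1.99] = 0.18 - 10.4*h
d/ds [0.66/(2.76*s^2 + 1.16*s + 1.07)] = (-3.6432*s - 0.7656)/(2.76*s^2 + 1.16*s + 1.07)^2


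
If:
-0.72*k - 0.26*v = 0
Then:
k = -0.361111111111111*v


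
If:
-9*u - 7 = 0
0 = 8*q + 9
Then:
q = -9/8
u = -7/9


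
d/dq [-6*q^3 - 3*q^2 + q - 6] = -18*q^2 - 6*q + 1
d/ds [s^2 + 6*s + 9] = 2*s + 6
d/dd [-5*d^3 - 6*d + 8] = -15*d^2 - 6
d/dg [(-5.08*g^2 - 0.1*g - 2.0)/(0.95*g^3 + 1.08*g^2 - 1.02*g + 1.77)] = (4.826*g^4 + 0.19*g^3 + 10.9896*g^2 - 13.6632*g - 2.217)/(0.9025*g^6 + 2.052*g^5 - 0.7716*g^4 + 1.1598*g^3 + 4.8636*g^2 - 3.6108*g + 3.1329)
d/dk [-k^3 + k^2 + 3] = k*(2 - 3*k)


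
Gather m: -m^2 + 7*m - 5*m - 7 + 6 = -m^2 + 2*m - 1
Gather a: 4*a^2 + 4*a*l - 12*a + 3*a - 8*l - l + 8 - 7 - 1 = 4*a^2 + a*(4*l - 9) - 9*l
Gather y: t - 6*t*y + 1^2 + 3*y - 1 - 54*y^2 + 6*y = t - 54*y^2 + y*(9 - 6*t)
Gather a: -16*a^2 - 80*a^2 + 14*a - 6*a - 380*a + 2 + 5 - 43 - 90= -96*a^2 - 372*a - 126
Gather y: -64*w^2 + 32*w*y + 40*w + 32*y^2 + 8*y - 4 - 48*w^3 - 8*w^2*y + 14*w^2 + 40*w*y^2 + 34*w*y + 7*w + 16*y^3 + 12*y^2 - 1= -48*w^3 - 50*w^2 + 47*w + 16*y^3 + y^2*(40*w + 44) + y*(-8*w^2 + 66*w + 8) - 5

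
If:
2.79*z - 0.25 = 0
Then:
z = 0.09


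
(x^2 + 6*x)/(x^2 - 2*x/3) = 3*(x + 6)/(3*x - 2)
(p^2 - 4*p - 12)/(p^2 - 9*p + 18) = (p + 2)/(p - 3)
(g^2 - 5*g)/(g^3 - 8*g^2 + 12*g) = (g - 5)/(g^2 - 8*g + 12)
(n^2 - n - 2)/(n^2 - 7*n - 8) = (n - 2)/(n - 8)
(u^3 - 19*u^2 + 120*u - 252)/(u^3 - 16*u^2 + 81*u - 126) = (u - 6)/(u - 3)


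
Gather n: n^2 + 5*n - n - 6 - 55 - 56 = n^2 + 4*n - 117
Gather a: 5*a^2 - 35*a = 5*a^2 - 35*a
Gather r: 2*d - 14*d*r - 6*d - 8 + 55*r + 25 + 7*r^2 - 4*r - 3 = -4*d + 7*r^2 + r*(51 - 14*d) + 14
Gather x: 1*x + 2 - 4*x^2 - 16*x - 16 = -4*x^2 - 15*x - 14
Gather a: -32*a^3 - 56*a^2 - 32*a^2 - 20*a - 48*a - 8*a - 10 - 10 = -32*a^3 - 88*a^2 - 76*a - 20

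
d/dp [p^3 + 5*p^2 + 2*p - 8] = 3*p^2 + 10*p + 2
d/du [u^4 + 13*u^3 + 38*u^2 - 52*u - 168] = 4*u^3 + 39*u^2 + 76*u - 52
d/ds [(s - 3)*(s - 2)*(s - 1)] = 3*s^2 - 12*s + 11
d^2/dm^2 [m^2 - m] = 2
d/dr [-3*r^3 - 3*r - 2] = -9*r^2 - 3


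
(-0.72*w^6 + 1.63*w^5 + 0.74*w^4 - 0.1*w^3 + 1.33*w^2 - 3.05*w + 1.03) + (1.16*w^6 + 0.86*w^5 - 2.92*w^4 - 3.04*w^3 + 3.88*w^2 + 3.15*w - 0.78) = 0.44*w^6 + 2.49*w^5 - 2.18*w^4 - 3.14*w^3 + 5.21*w^2 + 0.1*w + 0.25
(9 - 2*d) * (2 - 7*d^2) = 14*d^3 - 63*d^2 - 4*d + 18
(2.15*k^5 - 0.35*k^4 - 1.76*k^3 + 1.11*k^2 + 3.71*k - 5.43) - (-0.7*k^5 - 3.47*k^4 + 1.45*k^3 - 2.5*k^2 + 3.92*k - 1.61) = 2.85*k^5 + 3.12*k^4 - 3.21*k^3 + 3.61*k^2 - 0.21*k - 3.82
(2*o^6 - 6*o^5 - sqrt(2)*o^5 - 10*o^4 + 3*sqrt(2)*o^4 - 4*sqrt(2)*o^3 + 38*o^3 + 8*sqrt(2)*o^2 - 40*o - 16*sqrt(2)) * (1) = 2*o^6 - 6*o^5 - sqrt(2)*o^5 - 10*o^4 + 3*sqrt(2)*o^4 - 4*sqrt(2)*o^3 + 38*o^3 + 8*sqrt(2)*o^2 - 40*o - 16*sqrt(2)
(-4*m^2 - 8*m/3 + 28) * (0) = 0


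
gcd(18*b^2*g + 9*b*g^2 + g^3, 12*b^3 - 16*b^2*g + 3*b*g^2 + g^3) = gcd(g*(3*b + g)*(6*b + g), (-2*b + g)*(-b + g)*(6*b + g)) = 6*b + g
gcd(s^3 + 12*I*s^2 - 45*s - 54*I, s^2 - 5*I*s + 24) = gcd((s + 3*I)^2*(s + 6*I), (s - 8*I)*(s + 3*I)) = s + 3*I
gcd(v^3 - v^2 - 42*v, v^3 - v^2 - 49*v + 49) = v - 7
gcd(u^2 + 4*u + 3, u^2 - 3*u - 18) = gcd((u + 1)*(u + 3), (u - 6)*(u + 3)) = u + 3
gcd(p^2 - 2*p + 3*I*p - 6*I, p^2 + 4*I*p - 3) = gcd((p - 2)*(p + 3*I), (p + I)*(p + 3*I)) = p + 3*I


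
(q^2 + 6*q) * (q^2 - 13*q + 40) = q^4 - 7*q^3 - 38*q^2 + 240*q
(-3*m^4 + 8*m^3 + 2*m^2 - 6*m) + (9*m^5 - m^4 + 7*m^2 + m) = 9*m^5 - 4*m^4 + 8*m^3 + 9*m^2 - 5*m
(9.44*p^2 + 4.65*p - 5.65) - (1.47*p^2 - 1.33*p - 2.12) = 7.97*p^2 + 5.98*p - 3.53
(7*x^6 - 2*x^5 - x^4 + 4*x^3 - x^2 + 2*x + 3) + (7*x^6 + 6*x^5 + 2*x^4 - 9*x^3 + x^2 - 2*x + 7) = 14*x^6 + 4*x^5 + x^4 - 5*x^3 + 10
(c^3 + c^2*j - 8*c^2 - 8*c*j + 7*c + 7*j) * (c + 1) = c^4 + c^3*j - 7*c^3 - 7*c^2*j - c^2 - c*j + 7*c + 7*j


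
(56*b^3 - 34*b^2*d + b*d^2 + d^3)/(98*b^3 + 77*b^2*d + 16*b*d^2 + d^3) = (8*b^2 - 6*b*d + d^2)/(14*b^2 + 9*b*d + d^2)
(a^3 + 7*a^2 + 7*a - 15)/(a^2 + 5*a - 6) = (a^2 + 8*a + 15)/(a + 6)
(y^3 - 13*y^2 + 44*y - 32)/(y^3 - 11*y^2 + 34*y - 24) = (y - 8)/(y - 6)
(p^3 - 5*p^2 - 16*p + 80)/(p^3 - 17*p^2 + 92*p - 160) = (p + 4)/(p - 8)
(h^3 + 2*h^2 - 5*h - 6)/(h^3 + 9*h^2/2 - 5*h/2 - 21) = 2*(h + 1)/(2*h + 7)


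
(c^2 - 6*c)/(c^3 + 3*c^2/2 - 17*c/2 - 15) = 2*c*(c - 6)/(2*c^3 + 3*c^2 - 17*c - 30)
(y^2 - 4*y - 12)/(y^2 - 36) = (y + 2)/(y + 6)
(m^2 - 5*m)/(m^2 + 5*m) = (m - 5)/(m + 5)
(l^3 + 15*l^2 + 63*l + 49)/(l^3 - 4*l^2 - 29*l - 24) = (l^2 + 14*l + 49)/(l^2 - 5*l - 24)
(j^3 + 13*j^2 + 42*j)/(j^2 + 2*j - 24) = j*(j + 7)/(j - 4)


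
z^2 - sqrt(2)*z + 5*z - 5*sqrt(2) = (z + 5)*(z - sqrt(2))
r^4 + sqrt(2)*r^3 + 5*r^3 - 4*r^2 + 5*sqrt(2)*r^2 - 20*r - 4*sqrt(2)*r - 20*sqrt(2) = (r - 2)*(r + 2)*(r + 5)*(r + sqrt(2))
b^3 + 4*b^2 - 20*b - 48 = (b - 4)*(b + 2)*(b + 6)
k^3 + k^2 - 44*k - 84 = (k - 7)*(k + 2)*(k + 6)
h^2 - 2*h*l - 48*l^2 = (h - 8*l)*(h + 6*l)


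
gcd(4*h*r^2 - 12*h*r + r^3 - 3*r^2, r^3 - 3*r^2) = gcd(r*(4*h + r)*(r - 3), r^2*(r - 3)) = r^2 - 3*r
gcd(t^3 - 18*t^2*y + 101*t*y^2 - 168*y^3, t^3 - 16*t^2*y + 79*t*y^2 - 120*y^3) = t^2 - 11*t*y + 24*y^2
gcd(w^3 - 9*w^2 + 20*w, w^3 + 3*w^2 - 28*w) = w^2 - 4*w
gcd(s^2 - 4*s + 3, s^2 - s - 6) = s - 3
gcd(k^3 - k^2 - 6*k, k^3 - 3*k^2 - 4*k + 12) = k^2 - k - 6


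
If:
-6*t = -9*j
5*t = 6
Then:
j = 4/5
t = 6/5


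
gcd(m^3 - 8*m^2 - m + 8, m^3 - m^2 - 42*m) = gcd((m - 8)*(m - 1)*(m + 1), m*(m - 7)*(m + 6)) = 1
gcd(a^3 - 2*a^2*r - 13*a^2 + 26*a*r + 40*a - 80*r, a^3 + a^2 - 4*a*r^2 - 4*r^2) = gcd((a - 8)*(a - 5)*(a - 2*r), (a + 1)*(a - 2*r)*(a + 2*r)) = -a + 2*r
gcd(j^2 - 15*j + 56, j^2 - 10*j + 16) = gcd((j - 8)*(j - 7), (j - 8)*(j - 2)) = j - 8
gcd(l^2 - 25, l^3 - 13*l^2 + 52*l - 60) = l - 5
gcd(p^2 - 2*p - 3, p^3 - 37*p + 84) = p - 3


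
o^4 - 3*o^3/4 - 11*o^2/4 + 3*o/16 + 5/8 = (o - 2)*(o - 1/2)*(o + 1/2)*(o + 5/4)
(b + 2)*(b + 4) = b^2 + 6*b + 8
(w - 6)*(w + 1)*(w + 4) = w^3 - w^2 - 26*w - 24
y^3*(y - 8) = y^4 - 8*y^3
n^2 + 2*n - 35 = (n - 5)*(n + 7)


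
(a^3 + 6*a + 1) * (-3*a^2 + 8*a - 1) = -3*a^5 + 8*a^4 - 19*a^3 + 45*a^2 + 2*a - 1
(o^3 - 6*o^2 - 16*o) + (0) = o^3 - 6*o^2 - 16*o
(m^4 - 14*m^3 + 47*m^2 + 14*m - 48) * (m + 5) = m^5 - 9*m^4 - 23*m^3 + 249*m^2 + 22*m - 240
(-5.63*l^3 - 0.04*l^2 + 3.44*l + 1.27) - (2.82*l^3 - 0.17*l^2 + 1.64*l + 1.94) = -8.45*l^3 + 0.13*l^2 + 1.8*l - 0.67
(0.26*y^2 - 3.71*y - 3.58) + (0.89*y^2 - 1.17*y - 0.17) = 1.15*y^2 - 4.88*y - 3.75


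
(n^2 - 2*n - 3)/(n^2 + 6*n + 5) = (n - 3)/(n + 5)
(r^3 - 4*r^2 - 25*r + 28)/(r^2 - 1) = (r^2 - 3*r - 28)/(r + 1)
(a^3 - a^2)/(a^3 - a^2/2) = 2*(a - 1)/(2*a - 1)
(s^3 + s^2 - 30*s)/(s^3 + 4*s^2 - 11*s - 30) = s*(s^2 + s - 30)/(s^3 + 4*s^2 - 11*s - 30)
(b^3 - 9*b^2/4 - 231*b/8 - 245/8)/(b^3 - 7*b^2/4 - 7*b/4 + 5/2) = (2*b^2 - 7*b - 49)/(2*(b^2 - 3*b + 2))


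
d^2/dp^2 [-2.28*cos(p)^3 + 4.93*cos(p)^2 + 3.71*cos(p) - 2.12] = -2.0*cos(p) - 9.86*cos(2*p) + 5.13*cos(3*p)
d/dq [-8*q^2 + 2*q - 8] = 2 - 16*q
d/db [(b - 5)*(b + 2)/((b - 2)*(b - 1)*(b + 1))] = (-b^4 + 6*b^3 + 23*b^2 - 36*b - 16)/(b^6 - 4*b^5 + 2*b^4 + 8*b^3 - 7*b^2 - 4*b + 4)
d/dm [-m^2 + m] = 1 - 2*m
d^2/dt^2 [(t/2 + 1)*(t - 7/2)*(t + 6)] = 3*t + 9/2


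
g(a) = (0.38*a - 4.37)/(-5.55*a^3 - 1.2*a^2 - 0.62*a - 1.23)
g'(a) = (0.38*a - 4.37)*(16.65*a^2 + 2.4*a + 0.62)/(-5.55*a^3 - 1.2*a^2 - 0.62*a - 1.23)^2 + 0.38/(-5.55*a^3 - 1.2*a^2 - 0.62*a - 1.23) = (4.218*a^3 - 72.3045*a^2 - 10.488*a - 3.1768)/(30.8025*a^6 + 13.32*a^5 + 8.322*a^4 + 15.141*a^3 + 3.3364*a^2 + 1.5252*a + 1.5129)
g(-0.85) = -2.55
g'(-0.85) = -14.53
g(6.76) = 0.00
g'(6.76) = -0.00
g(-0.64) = -35.44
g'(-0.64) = -1604.22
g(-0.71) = -7.84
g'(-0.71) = -96.23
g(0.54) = 1.49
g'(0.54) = -3.76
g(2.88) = 0.02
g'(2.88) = -0.03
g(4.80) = 0.00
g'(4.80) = -0.00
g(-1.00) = -1.27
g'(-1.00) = -4.95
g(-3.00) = -0.04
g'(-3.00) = -0.04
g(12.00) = -0.00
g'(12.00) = -0.00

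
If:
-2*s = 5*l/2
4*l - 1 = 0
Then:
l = 1/4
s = -5/16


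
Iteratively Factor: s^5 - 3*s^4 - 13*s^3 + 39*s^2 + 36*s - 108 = (s - 3)*(s^4 - 13*s^2 + 36) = (s - 3)*(s - 2)*(s^3 + 2*s^2 - 9*s - 18) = (s - 3)^2*(s - 2)*(s^2 + 5*s + 6) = (s - 3)^2*(s - 2)*(s + 3)*(s + 2)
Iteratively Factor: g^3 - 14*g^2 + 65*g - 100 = (g - 5)*(g^2 - 9*g + 20) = (g - 5)*(g - 4)*(g - 5)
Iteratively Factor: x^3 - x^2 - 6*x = (x - 3)*(x^2 + 2*x) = (x - 3)*(x + 2)*(x)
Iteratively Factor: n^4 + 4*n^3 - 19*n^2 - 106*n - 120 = (n + 3)*(n^3 + n^2 - 22*n - 40) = (n + 2)*(n + 3)*(n^2 - n - 20) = (n - 5)*(n + 2)*(n + 3)*(n + 4)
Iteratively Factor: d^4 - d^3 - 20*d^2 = (d)*(d^3 - d^2 - 20*d) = d*(d - 5)*(d^2 + 4*d) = d*(d - 5)*(d + 4)*(d)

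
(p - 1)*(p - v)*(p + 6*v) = p^3 + 5*p^2*v - p^2 - 6*p*v^2 - 5*p*v + 6*v^2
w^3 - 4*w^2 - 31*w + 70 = (w - 7)*(w - 2)*(w + 5)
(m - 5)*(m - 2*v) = m^2 - 2*m*v - 5*m + 10*v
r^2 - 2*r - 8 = (r - 4)*(r + 2)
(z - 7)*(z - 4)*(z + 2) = z^3 - 9*z^2 + 6*z + 56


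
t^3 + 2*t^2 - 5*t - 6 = (t - 2)*(t + 1)*(t + 3)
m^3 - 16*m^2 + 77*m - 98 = (m - 7)^2*(m - 2)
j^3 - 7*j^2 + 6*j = j*(j - 6)*(j - 1)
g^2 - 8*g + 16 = (g - 4)^2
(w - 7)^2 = w^2 - 14*w + 49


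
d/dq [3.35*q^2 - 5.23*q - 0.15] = 6.7*q - 5.23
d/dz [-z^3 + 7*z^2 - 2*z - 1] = -3*z^2 + 14*z - 2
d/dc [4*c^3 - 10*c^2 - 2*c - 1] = 12*c^2 - 20*c - 2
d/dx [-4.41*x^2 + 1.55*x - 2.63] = 1.55 - 8.82*x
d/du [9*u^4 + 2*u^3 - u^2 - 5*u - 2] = 36*u^3 + 6*u^2 - 2*u - 5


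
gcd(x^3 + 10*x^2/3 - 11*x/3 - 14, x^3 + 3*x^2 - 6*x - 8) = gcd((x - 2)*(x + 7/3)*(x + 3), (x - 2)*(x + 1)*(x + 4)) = x - 2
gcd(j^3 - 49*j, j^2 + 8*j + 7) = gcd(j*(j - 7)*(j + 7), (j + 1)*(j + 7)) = j + 7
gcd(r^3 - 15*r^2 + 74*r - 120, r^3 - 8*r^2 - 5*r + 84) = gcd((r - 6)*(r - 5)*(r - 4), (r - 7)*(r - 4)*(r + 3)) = r - 4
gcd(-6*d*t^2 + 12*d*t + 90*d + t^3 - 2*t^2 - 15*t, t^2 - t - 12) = t + 3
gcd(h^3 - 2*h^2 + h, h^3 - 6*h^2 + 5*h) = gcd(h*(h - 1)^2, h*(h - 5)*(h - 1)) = h^2 - h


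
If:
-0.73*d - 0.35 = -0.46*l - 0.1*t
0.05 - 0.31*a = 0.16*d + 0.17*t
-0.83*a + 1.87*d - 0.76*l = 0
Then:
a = -0.255248391777199*t - 0.175203194617429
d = 0.651956189571269 - 0.567956240931678*t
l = 1.79549569214571 - 1.11871316495679*t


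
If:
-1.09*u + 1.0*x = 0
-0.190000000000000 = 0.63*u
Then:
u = -0.30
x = -0.33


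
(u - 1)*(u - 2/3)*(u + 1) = u^3 - 2*u^2/3 - u + 2/3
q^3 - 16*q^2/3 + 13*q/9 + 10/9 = (q - 5)*(q - 2/3)*(q + 1/3)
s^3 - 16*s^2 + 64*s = s*(s - 8)^2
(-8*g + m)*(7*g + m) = -56*g^2 - g*m + m^2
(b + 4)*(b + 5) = b^2 + 9*b + 20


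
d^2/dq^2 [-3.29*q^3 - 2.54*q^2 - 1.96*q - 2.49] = -19.74*q - 5.08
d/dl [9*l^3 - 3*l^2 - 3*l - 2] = 27*l^2 - 6*l - 3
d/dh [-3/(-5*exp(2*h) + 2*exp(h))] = 6*(1 - 5*exp(h))*exp(-h)/(5*exp(h) - 2)^2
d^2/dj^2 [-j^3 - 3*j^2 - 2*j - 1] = -6*j - 6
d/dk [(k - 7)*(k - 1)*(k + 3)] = 3*k^2 - 10*k - 17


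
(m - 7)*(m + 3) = m^2 - 4*m - 21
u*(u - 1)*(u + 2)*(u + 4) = u^4 + 5*u^3 + 2*u^2 - 8*u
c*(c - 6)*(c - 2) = c^3 - 8*c^2 + 12*c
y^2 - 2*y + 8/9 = (y - 4/3)*(y - 2/3)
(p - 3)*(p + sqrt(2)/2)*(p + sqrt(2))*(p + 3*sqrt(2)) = p^4 - 3*p^3 + 9*sqrt(2)*p^3/2 - 27*sqrt(2)*p^2/2 + 10*p^2 - 30*p + 3*sqrt(2)*p - 9*sqrt(2)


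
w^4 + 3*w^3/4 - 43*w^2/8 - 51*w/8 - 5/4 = (w - 5/2)*(w + 1/4)*(w + 1)*(w + 2)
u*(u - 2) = u^2 - 2*u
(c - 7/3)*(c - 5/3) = c^2 - 4*c + 35/9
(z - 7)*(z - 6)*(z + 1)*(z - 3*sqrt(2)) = z^4 - 12*z^3 - 3*sqrt(2)*z^3 + 29*z^2 + 36*sqrt(2)*z^2 - 87*sqrt(2)*z + 42*z - 126*sqrt(2)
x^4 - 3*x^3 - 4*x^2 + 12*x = x*(x - 3)*(x - 2)*(x + 2)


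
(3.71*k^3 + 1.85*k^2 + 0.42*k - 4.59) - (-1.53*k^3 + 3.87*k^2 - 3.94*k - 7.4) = 5.24*k^3 - 2.02*k^2 + 4.36*k + 2.81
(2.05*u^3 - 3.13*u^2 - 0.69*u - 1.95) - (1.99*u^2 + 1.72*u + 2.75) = 2.05*u^3 - 5.12*u^2 - 2.41*u - 4.7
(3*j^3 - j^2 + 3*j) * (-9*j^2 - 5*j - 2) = -27*j^5 - 6*j^4 - 28*j^3 - 13*j^2 - 6*j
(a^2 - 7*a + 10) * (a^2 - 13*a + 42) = a^4 - 20*a^3 + 143*a^2 - 424*a + 420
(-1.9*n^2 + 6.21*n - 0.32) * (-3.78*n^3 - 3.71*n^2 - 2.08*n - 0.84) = 7.182*n^5 - 16.4248*n^4 - 17.8775*n^3 - 10.1336*n^2 - 4.5508*n + 0.2688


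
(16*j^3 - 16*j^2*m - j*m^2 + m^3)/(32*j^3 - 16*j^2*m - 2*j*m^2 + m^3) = (j - m)/(2*j - m)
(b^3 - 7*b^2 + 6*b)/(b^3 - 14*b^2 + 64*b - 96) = b*(b - 1)/(b^2 - 8*b + 16)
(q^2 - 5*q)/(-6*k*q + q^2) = (5 - q)/(6*k - q)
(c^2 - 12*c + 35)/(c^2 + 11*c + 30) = (c^2 - 12*c + 35)/(c^2 + 11*c + 30)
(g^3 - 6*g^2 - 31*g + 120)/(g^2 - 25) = (g^2 - 11*g + 24)/(g - 5)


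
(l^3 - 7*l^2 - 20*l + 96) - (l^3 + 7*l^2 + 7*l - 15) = -14*l^2 - 27*l + 111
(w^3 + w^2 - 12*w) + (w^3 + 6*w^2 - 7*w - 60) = 2*w^3 + 7*w^2 - 19*w - 60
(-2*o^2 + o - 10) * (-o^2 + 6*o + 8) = 2*o^4 - 13*o^3 - 52*o - 80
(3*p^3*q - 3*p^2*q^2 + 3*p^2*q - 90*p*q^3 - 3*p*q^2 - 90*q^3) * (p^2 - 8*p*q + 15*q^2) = 3*p^5*q - 27*p^4*q^2 + 3*p^4*q - 21*p^3*q^3 - 27*p^3*q^2 + 675*p^2*q^4 - 21*p^2*q^3 - 1350*p*q^5 + 675*p*q^4 - 1350*q^5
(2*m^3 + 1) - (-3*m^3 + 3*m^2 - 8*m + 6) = 5*m^3 - 3*m^2 + 8*m - 5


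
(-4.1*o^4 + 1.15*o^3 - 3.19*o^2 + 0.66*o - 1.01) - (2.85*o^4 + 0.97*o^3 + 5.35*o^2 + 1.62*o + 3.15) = -6.95*o^4 + 0.18*o^3 - 8.54*o^2 - 0.96*o - 4.16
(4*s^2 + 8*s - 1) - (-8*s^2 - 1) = 12*s^2 + 8*s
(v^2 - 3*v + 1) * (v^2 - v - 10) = v^4 - 4*v^3 - 6*v^2 + 29*v - 10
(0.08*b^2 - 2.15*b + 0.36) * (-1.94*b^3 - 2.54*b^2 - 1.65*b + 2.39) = -0.1552*b^5 + 3.9678*b^4 + 4.6306*b^3 + 2.8243*b^2 - 5.7325*b + 0.8604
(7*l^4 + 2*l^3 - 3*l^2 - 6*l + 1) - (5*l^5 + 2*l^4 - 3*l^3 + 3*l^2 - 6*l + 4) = -5*l^5 + 5*l^4 + 5*l^3 - 6*l^2 - 3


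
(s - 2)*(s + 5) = s^2 + 3*s - 10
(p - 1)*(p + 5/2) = p^2 + 3*p/2 - 5/2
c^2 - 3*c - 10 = (c - 5)*(c + 2)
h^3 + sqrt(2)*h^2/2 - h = h*(h - sqrt(2)/2)*(h + sqrt(2))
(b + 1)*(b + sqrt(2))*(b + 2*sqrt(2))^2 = b^4 + b^3 + 5*sqrt(2)*b^3 + 5*sqrt(2)*b^2 + 16*b^2 + 8*sqrt(2)*b + 16*b + 8*sqrt(2)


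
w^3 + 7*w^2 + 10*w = w*(w + 2)*(w + 5)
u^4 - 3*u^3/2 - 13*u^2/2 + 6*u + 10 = (u - 5/2)*(u - 2)*(u + 1)*(u + 2)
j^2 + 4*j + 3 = (j + 1)*(j + 3)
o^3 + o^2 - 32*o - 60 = (o - 6)*(o + 2)*(o + 5)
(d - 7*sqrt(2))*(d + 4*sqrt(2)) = d^2 - 3*sqrt(2)*d - 56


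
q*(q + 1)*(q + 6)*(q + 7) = q^4 + 14*q^3 + 55*q^2 + 42*q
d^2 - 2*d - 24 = (d - 6)*(d + 4)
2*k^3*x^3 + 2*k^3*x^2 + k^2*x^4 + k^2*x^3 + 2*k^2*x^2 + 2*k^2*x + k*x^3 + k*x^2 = x*(2*k + x)*(k*x + 1)*(k*x + k)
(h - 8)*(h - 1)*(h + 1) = h^3 - 8*h^2 - h + 8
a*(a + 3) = a^2 + 3*a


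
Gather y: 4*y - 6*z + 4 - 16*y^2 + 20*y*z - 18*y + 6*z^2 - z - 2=-16*y^2 + y*(20*z - 14) + 6*z^2 - 7*z + 2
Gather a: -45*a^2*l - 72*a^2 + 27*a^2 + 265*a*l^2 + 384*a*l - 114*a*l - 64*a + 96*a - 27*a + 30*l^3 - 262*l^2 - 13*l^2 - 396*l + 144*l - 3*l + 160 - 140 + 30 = a^2*(-45*l - 45) + a*(265*l^2 + 270*l + 5) + 30*l^3 - 275*l^2 - 255*l + 50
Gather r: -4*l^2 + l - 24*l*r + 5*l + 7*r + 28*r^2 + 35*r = -4*l^2 + 6*l + 28*r^2 + r*(42 - 24*l)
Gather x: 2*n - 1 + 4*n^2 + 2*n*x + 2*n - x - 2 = 4*n^2 + 4*n + x*(2*n - 1) - 3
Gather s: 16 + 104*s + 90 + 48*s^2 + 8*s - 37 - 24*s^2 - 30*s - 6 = 24*s^2 + 82*s + 63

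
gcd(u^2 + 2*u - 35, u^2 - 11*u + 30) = u - 5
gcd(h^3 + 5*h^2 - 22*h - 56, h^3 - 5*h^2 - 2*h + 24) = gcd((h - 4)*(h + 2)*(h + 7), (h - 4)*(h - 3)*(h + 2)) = h^2 - 2*h - 8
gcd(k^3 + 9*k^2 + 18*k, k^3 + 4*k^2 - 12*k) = k^2 + 6*k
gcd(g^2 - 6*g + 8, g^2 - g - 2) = g - 2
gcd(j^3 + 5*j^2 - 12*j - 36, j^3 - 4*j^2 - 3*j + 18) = j^2 - j - 6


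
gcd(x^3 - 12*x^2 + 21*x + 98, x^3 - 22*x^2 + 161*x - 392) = x^2 - 14*x + 49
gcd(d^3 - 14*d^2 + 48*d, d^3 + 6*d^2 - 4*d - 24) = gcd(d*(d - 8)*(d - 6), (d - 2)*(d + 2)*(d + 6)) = 1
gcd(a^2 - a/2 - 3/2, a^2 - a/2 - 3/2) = a^2 - a/2 - 3/2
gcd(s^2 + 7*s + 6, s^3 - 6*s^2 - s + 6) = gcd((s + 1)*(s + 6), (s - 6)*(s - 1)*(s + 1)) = s + 1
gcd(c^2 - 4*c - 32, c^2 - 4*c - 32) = c^2 - 4*c - 32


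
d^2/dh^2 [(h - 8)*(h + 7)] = 2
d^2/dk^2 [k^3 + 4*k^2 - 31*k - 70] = 6*k + 8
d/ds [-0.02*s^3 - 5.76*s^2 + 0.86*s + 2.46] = -0.06*s^2 - 11.52*s + 0.86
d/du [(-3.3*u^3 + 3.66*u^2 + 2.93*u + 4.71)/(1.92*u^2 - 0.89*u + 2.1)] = (-6.336*u^4 + 5.874*u^3 - 29.673*u^2 - 2.71439999999999*u + 10.3449)/(3.6864*u^4 - 3.4176*u^3 + 8.8561*u^2 - 3.738*u + 4.41)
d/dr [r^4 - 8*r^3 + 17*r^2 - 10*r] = 4*r^3 - 24*r^2 + 34*r - 10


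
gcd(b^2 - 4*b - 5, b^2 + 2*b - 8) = 1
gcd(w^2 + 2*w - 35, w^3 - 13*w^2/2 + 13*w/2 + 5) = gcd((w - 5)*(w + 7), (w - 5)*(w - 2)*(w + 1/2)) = w - 5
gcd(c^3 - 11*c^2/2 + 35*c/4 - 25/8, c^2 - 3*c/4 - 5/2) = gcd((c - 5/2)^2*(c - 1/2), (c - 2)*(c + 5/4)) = 1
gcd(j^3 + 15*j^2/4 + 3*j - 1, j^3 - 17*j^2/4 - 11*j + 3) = j^2 + 7*j/4 - 1/2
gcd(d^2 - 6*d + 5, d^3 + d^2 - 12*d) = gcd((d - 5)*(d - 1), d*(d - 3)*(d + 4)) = 1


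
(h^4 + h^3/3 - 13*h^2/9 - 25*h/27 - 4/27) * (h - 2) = h^5 - 5*h^4/3 - 19*h^3/9 + 53*h^2/27 + 46*h/27 + 8/27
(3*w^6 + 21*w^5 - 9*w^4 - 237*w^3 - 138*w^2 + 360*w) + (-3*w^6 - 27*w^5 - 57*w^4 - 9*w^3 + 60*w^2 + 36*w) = -6*w^5 - 66*w^4 - 246*w^3 - 78*w^2 + 396*w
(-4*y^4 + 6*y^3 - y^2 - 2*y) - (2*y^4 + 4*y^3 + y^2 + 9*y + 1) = -6*y^4 + 2*y^3 - 2*y^2 - 11*y - 1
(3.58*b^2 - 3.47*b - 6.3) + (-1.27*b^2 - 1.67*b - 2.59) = 2.31*b^2 - 5.14*b - 8.89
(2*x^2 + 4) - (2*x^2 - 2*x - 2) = 2*x + 6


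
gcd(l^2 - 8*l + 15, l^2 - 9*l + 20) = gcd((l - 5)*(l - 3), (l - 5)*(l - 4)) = l - 5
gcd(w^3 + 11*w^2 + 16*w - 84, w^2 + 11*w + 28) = w + 7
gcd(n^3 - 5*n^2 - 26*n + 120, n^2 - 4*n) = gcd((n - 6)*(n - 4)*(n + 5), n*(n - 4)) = n - 4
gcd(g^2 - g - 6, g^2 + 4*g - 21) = g - 3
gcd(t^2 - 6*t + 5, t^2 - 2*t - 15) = t - 5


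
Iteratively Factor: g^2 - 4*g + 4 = (g - 2)*(g - 2)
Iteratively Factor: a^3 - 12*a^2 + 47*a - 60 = (a - 5)*(a^2 - 7*a + 12) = (a - 5)*(a - 3)*(a - 4)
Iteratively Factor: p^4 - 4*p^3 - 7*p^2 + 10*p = (p - 1)*(p^3 - 3*p^2 - 10*p) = p*(p - 1)*(p^2 - 3*p - 10) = p*(p - 5)*(p - 1)*(p + 2)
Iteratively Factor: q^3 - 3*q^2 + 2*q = (q)*(q^2 - 3*q + 2) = q*(q - 2)*(q - 1)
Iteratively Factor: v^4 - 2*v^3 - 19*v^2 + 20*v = (v + 4)*(v^3 - 6*v^2 + 5*v) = (v - 5)*(v + 4)*(v^2 - v) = v*(v - 5)*(v + 4)*(v - 1)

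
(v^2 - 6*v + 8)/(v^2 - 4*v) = (v - 2)/v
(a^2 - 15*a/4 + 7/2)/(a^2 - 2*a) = (a - 7/4)/a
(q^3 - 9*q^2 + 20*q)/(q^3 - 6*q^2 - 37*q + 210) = q*(q - 4)/(q^2 - q - 42)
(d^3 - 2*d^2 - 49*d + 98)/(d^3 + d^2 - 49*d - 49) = (d - 2)/(d + 1)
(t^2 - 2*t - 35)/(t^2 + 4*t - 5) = (t - 7)/(t - 1)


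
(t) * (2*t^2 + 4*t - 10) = 2*t^3 + 4*t^2 - 10*t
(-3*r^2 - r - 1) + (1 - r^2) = -4*r^2 - r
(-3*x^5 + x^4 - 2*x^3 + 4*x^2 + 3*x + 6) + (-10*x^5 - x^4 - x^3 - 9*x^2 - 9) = -13*x^5 - 3*x^3 - 5*x^2 + 3*x - 3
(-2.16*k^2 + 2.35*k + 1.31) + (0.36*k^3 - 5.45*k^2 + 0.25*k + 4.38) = 0.36*k^3 - 7.61*k^2 + 2.6*k + 5.69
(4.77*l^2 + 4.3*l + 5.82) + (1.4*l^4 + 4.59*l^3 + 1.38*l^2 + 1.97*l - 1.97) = 1.4*l^4 + 4.59*l^3 + 6.15*l^2 + 6.27*l + 3.85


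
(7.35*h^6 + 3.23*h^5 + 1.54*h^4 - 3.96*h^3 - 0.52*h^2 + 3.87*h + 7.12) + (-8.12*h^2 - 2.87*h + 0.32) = 7.35*h^6 + 3.23*h^5 + 1.54*h^4 - 3.96*h^3 - 8.64*h^2 + 1.0*h + 7.44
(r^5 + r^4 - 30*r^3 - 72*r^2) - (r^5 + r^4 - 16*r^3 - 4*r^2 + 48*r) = -14*r^3 - 68*r^2 - 48*r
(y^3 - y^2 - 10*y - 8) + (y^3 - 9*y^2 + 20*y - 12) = 2*y^3 - 10*y^2 + 10*y - 20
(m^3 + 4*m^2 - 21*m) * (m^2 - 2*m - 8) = m^5 + 2*m^4 - 37*m^3 + 10*m^2 + 168*m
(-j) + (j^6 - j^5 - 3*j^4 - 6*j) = j^6 - j^5 - 3*j^4 - 7*j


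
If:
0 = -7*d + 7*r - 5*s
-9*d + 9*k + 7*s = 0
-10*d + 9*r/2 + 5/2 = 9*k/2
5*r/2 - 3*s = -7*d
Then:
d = -85/1446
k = 1945/6507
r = -280/723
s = -665/1446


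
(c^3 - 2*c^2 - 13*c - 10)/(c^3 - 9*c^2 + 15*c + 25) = (c + 2)/(c - 5)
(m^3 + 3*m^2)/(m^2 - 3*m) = m*(m + 3)/(m - 3)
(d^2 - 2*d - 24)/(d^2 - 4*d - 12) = (d + 4)/(d + 2)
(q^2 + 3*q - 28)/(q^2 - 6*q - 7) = (-q^2 - 3*q + 28)/(-q^2 + 6*q + 7)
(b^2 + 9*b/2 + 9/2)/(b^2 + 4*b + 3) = (b + 3/2)/(b + 1)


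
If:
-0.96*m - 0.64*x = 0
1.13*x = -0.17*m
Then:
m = 0.00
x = 0.00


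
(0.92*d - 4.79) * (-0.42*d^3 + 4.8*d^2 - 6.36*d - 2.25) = -0.3864*d^4 + 6.4278*d^3 - 28.8432*d^2 + 28.3944*d + 10.7775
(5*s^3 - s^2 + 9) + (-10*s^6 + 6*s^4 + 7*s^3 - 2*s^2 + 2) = -10*s^6 + 6*s^4 + 12*s^3 - 3*s^2 + 11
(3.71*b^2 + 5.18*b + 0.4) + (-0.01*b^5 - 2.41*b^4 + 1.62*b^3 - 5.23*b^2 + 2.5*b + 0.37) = -0.01*b^5 - 2.41*b^4 + 1.62*b^3 - 1.52*b^2 + 7.68*b + 0.77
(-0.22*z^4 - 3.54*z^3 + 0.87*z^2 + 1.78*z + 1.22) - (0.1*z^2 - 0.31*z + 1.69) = -0.22*z^4 - 3.54*z^3 + 0.77*z^2 + 2.09*z - 0.47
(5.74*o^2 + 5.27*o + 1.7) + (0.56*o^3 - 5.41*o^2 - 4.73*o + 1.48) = 0.56*o^3 + 0.33*o^2 + 0.539999999999999*o + 3.18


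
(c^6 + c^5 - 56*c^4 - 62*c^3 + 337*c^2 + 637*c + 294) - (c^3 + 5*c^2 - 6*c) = c^6 + c^5 - 56*c^4 - 63*c^3 + 332*c^2 + 643*c + 294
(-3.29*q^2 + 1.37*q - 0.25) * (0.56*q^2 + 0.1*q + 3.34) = -1.8424*q^4 + 0.4382*q^3 - 10.9916*q^2 + 4.5508*q - 0.835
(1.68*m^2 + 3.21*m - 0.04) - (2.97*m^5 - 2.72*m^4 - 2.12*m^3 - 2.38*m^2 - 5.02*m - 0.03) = -2.97*m^5 + 2.72*m^4 + 2.12*m^3 + 4.06*m^2 + 8.23*m - 0.01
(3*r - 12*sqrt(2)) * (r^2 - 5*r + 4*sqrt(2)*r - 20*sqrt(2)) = 3*r^3 - 15*r^2 - 96*r + 480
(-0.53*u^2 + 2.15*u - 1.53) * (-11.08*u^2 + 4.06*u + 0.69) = 5.8724*u^4 - 25.9738*u^3 + 25.3157*u^2 - 4.7283*u - 1.0557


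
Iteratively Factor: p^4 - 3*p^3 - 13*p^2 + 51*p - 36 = (p - 3)*(p^3 - 13*p + 12) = (p - 3)*(p + 4)*(p^2 - 4*p + 3) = (p - 3)*(p - 1)*(p + 4)*(p - 3)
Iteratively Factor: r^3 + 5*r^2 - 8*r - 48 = (r + 4)*(r^2 + r - 12) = (r + 4)^2*(r - 3)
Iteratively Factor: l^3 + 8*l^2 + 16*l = (l + 4)*(l^2 + 4*l) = l*(l + 4)*(l + 4)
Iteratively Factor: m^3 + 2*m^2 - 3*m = (m)*(m^2 + 2*m - 3) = m*(m + 3)*(m - 1)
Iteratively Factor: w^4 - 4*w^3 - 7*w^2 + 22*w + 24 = (w - 4)*(w^3 - 7*w - 6) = (w - 4)*(w - 3)*(w^2 + 3*w + 2) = (w - 4)*(w - 3)*(w + 2)*(w + 1)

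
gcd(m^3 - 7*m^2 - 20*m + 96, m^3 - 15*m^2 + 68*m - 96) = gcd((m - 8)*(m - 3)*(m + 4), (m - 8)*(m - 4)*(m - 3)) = m^2 - 11*m + 24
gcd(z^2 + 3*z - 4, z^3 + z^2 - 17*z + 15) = z - 1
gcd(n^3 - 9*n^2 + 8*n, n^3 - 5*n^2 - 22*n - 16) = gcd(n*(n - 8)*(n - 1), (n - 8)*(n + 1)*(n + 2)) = n - 8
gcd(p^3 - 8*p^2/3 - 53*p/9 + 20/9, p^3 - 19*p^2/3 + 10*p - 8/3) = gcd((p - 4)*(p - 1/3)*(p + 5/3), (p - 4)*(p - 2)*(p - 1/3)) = p^2 - 13*p/3 + 4/3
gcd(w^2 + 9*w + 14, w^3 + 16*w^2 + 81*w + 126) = w + 7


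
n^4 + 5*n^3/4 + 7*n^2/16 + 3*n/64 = n*(n + 1/4)^2*(n + 3/4)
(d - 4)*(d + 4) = d^2 - 16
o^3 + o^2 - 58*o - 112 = (o - 8)*(o + 2)*(o + 7)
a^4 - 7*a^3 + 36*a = a*(a - 6)*(a - 3)*(a + 2)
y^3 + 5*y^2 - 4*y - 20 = (y - 2)*(y + 2)*(y + 5)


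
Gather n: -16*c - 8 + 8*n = -16*c + 8*n - 8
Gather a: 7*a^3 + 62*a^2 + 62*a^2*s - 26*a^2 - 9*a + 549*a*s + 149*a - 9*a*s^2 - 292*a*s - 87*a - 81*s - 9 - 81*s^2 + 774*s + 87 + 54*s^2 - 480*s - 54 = 7*a^3 + a^2*(62*s + 36) + a*(-9*s^2 + 257*s + 53) - 27*s^2 + 213*s + 24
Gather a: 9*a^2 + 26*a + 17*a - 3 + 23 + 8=9*a^2 + 43*a + 28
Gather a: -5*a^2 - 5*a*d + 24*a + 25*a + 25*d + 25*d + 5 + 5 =-5*a^2 + a*(49 - 5*d) + 50*d + 10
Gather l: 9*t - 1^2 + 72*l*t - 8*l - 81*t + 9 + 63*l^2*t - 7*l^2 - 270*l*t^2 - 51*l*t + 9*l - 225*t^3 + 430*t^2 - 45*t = l^2*(63*t - 7) + l*(-270*t^2 + 21*t + 1) - 225*t^3 + 430*t^2 - 117*t + 8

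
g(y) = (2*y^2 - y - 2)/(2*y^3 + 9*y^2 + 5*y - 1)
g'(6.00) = 0.00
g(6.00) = 0.08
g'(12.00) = 0.00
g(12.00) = 0.06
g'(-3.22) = -3.75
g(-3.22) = 2.33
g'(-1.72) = -0.16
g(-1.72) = 0.82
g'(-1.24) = 0.24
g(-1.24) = 0.82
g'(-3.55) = -19.50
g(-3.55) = 5.15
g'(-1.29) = 0.16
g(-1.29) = 0.81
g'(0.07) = 36.57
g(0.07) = 3.40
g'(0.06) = 29.28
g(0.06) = 3.08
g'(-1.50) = -0.04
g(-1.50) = 0.80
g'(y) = (4*y - 1)/(2*y^3 + 9*y^2 + 5*y - 1) + (-6*y^2 - 18*y - 5)*(2*y^2 - y - 2)/(2*y^3 + 9*y^2 + 5*y - 1)^2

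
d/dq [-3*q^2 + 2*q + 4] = 2 - 6*q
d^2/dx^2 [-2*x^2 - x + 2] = -4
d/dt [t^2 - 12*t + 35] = 2*t - 12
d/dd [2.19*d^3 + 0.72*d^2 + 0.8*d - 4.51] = 6.57*d^2 + 1.44*d + 0.8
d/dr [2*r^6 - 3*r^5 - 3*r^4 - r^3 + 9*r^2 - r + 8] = 12*r^5 - 15*r^4 - 12*r^3 - 3*r^2 + 18*r - 1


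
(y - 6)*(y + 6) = y^2 - 36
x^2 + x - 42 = (x - 6)*(x + 7)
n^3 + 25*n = n*(n - 5*I)*(n + 5*I)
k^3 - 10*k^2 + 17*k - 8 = (k - 8)*(k - 1)^2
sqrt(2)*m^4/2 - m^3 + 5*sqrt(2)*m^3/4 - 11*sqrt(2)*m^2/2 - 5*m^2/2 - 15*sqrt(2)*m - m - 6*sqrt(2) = (m/2 + 1)*(m - 3*sqrt(2))*(m + 2*sqrt(2))*(sqrt(2)*m + sqrt(2)/2)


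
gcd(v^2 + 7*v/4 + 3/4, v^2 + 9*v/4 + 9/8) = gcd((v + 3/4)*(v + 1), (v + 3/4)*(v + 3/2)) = v + 3/4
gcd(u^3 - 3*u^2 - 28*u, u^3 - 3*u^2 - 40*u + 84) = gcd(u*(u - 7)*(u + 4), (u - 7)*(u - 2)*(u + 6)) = u - 7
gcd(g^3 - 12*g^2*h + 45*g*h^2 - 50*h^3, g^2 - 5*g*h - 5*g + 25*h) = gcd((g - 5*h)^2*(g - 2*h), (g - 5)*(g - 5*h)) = g - 5*h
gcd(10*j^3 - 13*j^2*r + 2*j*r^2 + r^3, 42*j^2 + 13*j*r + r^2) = 1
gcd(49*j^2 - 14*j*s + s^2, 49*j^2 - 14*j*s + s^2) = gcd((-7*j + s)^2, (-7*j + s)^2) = 49*j^2 - 14*j*s + s^2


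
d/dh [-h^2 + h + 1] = 1 - 2*h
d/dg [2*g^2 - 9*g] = 4*g - 9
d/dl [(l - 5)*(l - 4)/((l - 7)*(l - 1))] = (l^2 - 26*l + 97)/(l^4 - 16*l^3 + 78*l^2 - 112*l + 49)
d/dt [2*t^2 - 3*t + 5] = 4*t - 3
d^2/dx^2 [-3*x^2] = -6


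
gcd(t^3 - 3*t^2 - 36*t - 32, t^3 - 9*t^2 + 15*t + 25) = t + 1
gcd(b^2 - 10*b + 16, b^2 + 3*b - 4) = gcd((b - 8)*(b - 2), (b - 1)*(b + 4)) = 1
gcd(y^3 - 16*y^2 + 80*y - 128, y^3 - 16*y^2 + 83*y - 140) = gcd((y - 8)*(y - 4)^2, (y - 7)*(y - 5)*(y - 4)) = y - 4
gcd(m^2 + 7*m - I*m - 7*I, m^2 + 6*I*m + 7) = m - I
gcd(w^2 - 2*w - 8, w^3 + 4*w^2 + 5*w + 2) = w + 2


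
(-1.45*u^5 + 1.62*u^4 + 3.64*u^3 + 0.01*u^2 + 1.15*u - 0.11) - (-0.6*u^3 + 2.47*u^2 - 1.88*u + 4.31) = -1.45*u^5 + 1.62*u^4 + 4.24*u^3 - 2.46*u^2 + 3.03*u - 4.42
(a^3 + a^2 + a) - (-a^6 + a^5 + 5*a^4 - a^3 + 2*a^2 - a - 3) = a^6 - a^5 - 5*a^4 + 2*a^3 - a^2 + 2*a + 3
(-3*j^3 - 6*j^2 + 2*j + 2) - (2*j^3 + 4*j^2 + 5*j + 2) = -5*j^3 - 10*j^2 - 3*j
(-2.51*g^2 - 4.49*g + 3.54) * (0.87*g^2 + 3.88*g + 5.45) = -2.1837*g^4 - 13.6451*g^3 - 28.0209*g^2 - 10.7353*g + 19.293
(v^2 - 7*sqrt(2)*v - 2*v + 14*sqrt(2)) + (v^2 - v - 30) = 2*v^2 - 7*sqrt(2)*v - 3*v - 30 + 14*sqrt(2)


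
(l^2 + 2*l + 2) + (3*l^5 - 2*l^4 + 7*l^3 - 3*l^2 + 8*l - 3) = 3*l^5 - 2*l^4 + 7*l^3 - 2*l^2 + 10*l - 1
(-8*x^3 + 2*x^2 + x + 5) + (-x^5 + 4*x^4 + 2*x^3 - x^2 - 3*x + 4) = -x^5 + 4*x^4 - 6*x^3 + x^2 - 2*x + 9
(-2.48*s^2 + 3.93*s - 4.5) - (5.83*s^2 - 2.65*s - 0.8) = -8.31*s^2 + 6.58*s - 3.7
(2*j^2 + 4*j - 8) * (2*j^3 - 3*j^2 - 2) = 4*j^5 + 2*j^4 - 28*j^3 + 20*j^2 - 8*j + 16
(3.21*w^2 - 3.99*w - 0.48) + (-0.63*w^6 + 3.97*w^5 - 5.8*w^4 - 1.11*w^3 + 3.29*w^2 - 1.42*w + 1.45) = -0.63*w^6 + 3.97*w^5 - 5.8*w^4 - 1.11*w^3 + 6.5*w^2 - 5.41*w + 0.97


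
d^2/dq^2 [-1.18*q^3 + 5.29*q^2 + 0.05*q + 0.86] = 10.58 - 7.08*q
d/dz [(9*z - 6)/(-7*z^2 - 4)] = 3*(21*z^2 - 28*z - 12)/(49*z^4 + 56*z^2 + 16)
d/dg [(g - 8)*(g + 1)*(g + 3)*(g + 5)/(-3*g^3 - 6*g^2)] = (-g^5 - 4*g^4 - 51*g^3 - 338*g^2 - 698*g - 480)/(3*g^3*(g^2 + 4*g + 4))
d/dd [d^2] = 2*d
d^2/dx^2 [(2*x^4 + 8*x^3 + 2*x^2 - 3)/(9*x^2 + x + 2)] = 2*(162*x^6 + 54*x^5 + 114*x^4 - 122*x^3 - 741*x^2 + 15*x + 59)/(729*x^6 + 243*x^5 + 513*x^4 + 109*x^3 + 114*x^2 + 12*x + 8)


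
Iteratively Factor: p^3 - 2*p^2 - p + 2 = (p - 2)*(p^2 - 1) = (p - 2)*(p + 1)*(p - 1)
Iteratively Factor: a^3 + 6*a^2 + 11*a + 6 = (a + 3)*(a^2 + 3*a + 2) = (a + 2)*(a + 3)*(a + 1)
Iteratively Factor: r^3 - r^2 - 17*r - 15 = (r + 3)*(r^2 - 4*r - 5) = (r + 1)*(r + 3)*(r - 5)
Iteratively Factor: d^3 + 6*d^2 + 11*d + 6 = (d + 2)*(d^2 + 4*d + 3) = (d + 2)*(d + 3)*(d + 1)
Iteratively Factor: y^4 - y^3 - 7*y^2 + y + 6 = (y + 2)*(y^3 - 3*y^2 - y + 3) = (y - 3)*(y + 2)*(y^2 - 1) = (y - 3)*(y - 1)*(y + 2)*(y + 1)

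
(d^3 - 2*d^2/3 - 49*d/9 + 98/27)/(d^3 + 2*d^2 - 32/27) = (9*d^2 - 49)/(9*d^2 + 24*d + 16)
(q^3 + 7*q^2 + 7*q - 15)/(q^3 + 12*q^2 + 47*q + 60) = (q - 1)/(q + 4)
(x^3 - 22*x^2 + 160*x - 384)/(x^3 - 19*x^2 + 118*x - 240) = (x - 8)/(x - 5)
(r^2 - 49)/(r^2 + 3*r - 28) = (r - 7)/(r - 4)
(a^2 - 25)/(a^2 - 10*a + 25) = (a + 5)/(a - 5)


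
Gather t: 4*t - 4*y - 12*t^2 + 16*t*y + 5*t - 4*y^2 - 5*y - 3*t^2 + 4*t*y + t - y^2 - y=-15*t^2 + t*(20*y + 10) - 5*y^2 - 10*y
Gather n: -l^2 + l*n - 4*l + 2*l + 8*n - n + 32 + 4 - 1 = -l^2 - 2*l + n*(l + 7) + 35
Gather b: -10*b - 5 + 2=-10*b - 3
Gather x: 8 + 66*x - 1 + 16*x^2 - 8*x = 16*x^2 + 58*x + 7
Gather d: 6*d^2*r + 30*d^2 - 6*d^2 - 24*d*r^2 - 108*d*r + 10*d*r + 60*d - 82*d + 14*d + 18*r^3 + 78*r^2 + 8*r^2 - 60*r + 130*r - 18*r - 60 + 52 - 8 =d^2*(6*r + 24) + d*(-24*r^2 - 98*r - 8) + 18*r^3 + 86*r^2 + 52*r - 16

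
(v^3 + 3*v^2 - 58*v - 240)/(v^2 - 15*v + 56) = (v^2 + 11*v + 30)/(v - 7)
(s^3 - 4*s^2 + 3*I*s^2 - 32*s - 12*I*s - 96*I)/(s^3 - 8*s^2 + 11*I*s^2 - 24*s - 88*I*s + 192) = (s + 4)/(s + 8*I)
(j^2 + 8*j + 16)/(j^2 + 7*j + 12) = (j + 4)/(j + 3)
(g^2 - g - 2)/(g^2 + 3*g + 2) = (g - 2)/(g + 2)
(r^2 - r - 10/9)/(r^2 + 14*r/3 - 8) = (9*r^2 - 9*r - 10)/(3*(3*r^2 + 14*r - 24))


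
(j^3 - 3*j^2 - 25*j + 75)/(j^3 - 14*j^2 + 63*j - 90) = (j + 5)/(j - 6)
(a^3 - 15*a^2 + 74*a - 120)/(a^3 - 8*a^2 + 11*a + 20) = (a - 6)/(a + 1)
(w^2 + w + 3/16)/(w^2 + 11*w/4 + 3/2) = (w + 1/4)/(w + 2)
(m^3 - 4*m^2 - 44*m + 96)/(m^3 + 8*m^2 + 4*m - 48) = (m - 8)/(m + 4)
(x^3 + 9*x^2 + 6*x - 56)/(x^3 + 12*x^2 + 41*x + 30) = (x^3 + 9*x^2 + 6*x - 56)/(x^3 + 12*x^2 + 41*x + 30)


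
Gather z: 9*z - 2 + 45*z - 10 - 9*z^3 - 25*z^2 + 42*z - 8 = -9*z^3 - 25*z^2 + 96*z - 20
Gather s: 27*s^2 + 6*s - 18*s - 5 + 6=27*s^2 - 12*s + 1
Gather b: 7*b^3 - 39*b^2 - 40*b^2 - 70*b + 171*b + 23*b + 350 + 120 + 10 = 7*b^3 - 79*b^2 + 124*b + 480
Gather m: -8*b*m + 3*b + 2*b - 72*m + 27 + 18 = 5*b + m*(-8*b - 72) + 45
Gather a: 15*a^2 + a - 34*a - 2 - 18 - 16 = 15*a^2 - 33*a - 36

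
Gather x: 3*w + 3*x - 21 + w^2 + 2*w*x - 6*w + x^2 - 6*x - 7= w^2 - 3*w + x^2 + x*(2*w - 3) - 28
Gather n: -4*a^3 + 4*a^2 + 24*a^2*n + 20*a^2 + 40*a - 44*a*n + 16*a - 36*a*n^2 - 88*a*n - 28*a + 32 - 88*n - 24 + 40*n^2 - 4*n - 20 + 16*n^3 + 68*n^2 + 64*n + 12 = -4*a^3 + 24*a^2 + 28*a + 16*n^3 + n^2*(108 - 36*a) + n*(24*a^2 - 132*a - 28)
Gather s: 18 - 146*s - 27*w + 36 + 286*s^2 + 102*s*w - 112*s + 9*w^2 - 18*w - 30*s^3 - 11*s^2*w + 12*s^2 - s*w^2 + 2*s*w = -30*s^3 + s^2*(298 - 11*w) + s*(-w^2 + 104*w - 258) + 9*w^2 - 45*w + 54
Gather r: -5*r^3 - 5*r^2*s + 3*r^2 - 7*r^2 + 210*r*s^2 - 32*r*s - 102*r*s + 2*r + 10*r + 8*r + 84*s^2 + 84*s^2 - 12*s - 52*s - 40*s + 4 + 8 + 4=-5*r^3 + r^2*(-5*s - 4) + r*(210*s^2 - 134*s + 20) + 168*s^2 - 104*s + 16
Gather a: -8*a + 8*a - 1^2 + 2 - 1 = 0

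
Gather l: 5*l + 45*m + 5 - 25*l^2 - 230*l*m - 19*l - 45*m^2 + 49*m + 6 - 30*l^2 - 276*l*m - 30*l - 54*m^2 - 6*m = -55*l^2 + l*(-506*m - 44) - 99*m^2 + 88*m + 11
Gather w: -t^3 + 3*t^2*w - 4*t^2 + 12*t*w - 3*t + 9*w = -t^3 - 4*t^2 - 3*t + w*(3*t^2 + 12*t + 9)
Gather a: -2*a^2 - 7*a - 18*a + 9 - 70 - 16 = -2*a^2 - 25*a - 77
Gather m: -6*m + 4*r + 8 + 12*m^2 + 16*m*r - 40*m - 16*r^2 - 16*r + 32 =12*m^2 + m*(16*r - 46) - 16*r^2 - 12*r + 40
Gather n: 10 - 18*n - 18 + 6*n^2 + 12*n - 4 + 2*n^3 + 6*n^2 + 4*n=2*n^3 + 12*n^2 - 2*n - 12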